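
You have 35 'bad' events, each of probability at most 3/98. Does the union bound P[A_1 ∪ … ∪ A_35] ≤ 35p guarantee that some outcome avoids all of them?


Union bound: P[∪_{i=1}^{35} A_i] ≤ Σ_i P[A_i] ≤ 35·p = 35·(3/98) = 15/14.
Numerically: 15/14 ≈ 1.071429.
Is 15/14 < 1? NO.
Since the bound 15/14 is ≥ 1, the union bound is uninformative here; it does NOT by itself certify existence.

35·p = 15/14 ≈ 1.071429; existence NOT certified by the union bound.


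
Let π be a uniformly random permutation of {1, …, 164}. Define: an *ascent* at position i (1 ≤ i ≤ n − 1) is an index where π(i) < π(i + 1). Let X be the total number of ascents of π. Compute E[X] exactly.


Write X = Σ X_I over i = 1, …, 163, with X_I the indicator of one ascent.
There are 163 indicators.
For each fixed i, the pair (π(i), π(i+1)) is a uniformly random ordered pair of distinct values from {1, …, 164}; by symmetry P[π(i) < π(i+1)] = 1/2.
By linearity: E[X] = 163 · (1/2) = (164 − 1) · (1/2) = 163/2 ≈ 81.500000.

E[X] = 163/2 = 81.500000.


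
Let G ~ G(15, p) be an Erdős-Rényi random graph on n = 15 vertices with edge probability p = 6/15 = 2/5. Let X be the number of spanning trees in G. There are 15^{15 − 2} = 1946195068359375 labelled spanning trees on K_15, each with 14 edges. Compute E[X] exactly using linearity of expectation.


K_15 has 15^{15 − 2} = 1946195068359375 labelled spanning trees.
For each such spanning tree H, let X_H = 1 if all 14 edges of H are present in G. Then P[X_H = 1] = p^{14} = (2/5)^{14} = 16384/6103515625.
By linearity: E[X] = Σ_H E[X_H] = 1946195068359375 · p^{14} = 1946195068359375 · 16384/6103515625 = 26121388032/5.
Numerically: E[X] ≈ 5.22e+09.

E[X] = 1946195068359375 · (2/5)^{14} = 26121388032/5 ≈ 5.22e+09.


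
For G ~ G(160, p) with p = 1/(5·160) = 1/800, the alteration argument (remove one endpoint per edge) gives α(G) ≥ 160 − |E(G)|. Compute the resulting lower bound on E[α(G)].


E[|E(G)|] = C(160, 2)·p = 12720 · (1/800) = 159/10.
E[α(G)] ≥ n − E[|E(G)|] = 160 − 159/10 = 1441/10.
Numerically: ≈ 144.100.
(This is only a lower bound; the true E[α(G)] may be larger.)

E[α(G)] ≥ 1441/10 ≈ 144.100.


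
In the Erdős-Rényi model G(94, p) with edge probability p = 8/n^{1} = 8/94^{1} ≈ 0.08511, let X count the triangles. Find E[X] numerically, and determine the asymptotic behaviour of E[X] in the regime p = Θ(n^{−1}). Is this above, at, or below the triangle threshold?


Number of potential triangles: C(94, 3) = 134044.
Each occurs with probability p³ ≈ (0.08511)³ ≈ 6.164337e-04.
By linearity: E[X] = C(94, 3)·p³ ≈ 134044 · 6.164337e-04 ≈ 82.6292.
Here α = 1, so p = 8/n is exactly at the triangle threshold p ~ 1/n. Asymptotically E[X] → c³/6 = 8³/6 = 256/3 ≈ 85.3333, a bounded constant. In this regime the triangle count is asymptotically Poisson(c³/6).

E[X] ≈ 82.6292; in regime p = Θ(1/n^{1}) E[X] stays bounded (at the triangle threshold p ~ 1/n).


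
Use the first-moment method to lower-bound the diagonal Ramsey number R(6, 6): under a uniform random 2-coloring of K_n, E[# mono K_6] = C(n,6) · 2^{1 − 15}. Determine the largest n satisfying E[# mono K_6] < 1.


We need C(n, 6) · 2^{1 − 15} < 1, i.e. C(n, 6) < 2^{15 − 1} = 16384.
Check values of n near the boundary:
  n = 15: C(15, 6) = 5005; 5005 < 16384? YES
  n = 16: C(16, 6) = 8008; 8008 < 16384? YES
  n = 17: C(17, 6) = 12376; 12376 < 16384? YES
  n = 18: C(18, 6) = 18564; 18564 < 16384? NO
  n = 19: C(19, 6) = 27132; 27132 < 16384? NO
The largest n with C(n, 6) < 16384 is n = 17 (where E[X] = 1547/2048 ≈ 0.7553711). Hence R(6, 6) > 17, i.e. R(6, 6) ≥ 18.

Largest n = 17; hence R(6, 6) > 17.


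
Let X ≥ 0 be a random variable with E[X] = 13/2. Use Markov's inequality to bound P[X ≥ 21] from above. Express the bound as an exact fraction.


μ = E[X] = 13/2, a = 21.
Markov: P[X ≥ 21] ≤ μ/a = (13/2)/21 = 13/42.
Numerically: ≈ 0.3095.
(Since a = 21 > μ = 6.5000, the bound 13/42 is < 1 and informative.)

P[X ≥ 21] ≤ 13/42 ≈ 0.3095.


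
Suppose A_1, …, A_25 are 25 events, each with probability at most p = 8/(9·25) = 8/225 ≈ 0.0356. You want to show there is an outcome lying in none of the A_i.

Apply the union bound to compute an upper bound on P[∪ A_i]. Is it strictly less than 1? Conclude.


Union bound: P[∪_{i=1}^{25} A_i] ≤ Σ_i P[A_i] ≤ 25·p = 25·(8/225) = 8/9.
Numerically: 8/9 ≈ 0.8889.
Is 8/9 < 1? YES.
Since P[∪ A_i] ≤ 8/9 < 1, the complement has P[∩ A_i^c] ≥ 1 − 8/9 = 1/9 > 0, so some outcome avoids every A_i.

25·p = 8/9 ≈ 0.8889; existence CERTIFIED by the union bound.


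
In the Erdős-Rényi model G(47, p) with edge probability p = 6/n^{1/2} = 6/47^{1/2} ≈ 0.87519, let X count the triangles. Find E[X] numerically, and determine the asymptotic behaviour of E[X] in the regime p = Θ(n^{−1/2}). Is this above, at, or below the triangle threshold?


Number of potential triangles: C(47, 3) = 16215.
Each occurs with probability p³ ≈ (0.87519)³ ≈ 6.70358259e-01.
By linearity: E[X] = C(47, 3)·p³ ≈ 16215 · 6.70358259e-01 ≈ 10869.859166.
Since α = 1/2 < 1, p = c/n^{1/2} ≫ 1/n is above the triangle threshold p ~ 1/n. Asymptotically E[X] ~ (c³/6)·n^{3(1−α)} = (6³/6)·n^{1.5} → ∞; triangles are abundant w.h.p.

E[X] ≈ 10869.859166; in regime p = Θ(1/n^{1/2}) E[X] diverges (above the triangle threshold p ~ 1/n).


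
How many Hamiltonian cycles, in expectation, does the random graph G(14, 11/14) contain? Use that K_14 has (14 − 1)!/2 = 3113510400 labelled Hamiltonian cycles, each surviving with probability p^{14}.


K_14 has (14 − 1)!/2 = 3113510400 labelled Hamiltonian cycles.
For each such Hamiltonian cycle H, let X_H = 1 if all 14 edges of H are present in G. Then P[X_H = 1] = p^{14} = (11/14)^{14} = 379749833583241/11112006825558016.
Summing the indicators: E[X] = Σ_H E[X_H] = 3113510400 · p^{14} = 3113510400 · 379749833583241/11112006825558016 = 329898174179601037725/3100448333024.
Numerically: E[X] ≈ 1.064e+08.

E[X] = 3113510400 · (11/14)^{14} = 329898174179601037725/3100448333024 ≈ 1.064e+08.


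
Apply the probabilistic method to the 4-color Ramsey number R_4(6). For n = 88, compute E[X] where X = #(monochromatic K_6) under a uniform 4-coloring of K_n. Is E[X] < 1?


E[X] = C(88, 6) · 4^{1 − 15} = 541931236 · 4^{−14} = 541931236/268435456.
As a reduced fraction: E[X] = 135482809/67108864 ≈ 2.0189.
Is E[X] < 1? NO.
Since E[X] ≥ 1, the first-moment bound is inconclusive at n = 88; it does NOT by itself certify R_4(6) > 88.

E[X] = 135482809/67108864 ≈ 2.0189; E[X] ≥ 1; first-moment method inconclusive here.


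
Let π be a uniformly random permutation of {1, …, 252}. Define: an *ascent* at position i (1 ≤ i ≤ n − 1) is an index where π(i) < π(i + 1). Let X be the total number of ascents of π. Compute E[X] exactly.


Write X = Σ X_I over i = 1, …, 251, with X_I the indicator of one ascent.
There are 251 indicators.
For each fixed i, the pair (π(i), π(i+1)) is a uniformly random ordered pair of distinct values from {1, …, 252}; by symmetry P[π(i) < π(i+1)] = 1/2.
By linearity: E[X] = 251 · (1/2) = (252 − 1) · (1/2) = 251/2 ≈ 125.50000.

E[X] = 251/2 = 125.50000.


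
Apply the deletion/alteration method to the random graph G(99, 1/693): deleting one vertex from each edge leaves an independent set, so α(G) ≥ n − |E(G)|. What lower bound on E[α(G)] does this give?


E[|E(G)|] = C(99, 2)·p = 4851 · (1/693) = 7.
E[α(G)] ≥ n − E[|E(G)|] = 99 − 7 = 92.
Numerically: ≈ 92.000000.
(This is only a lower bound; the true E[α(G)] may be larger.)

E[α(G)] ≥ 92 ≈ 92.000000.


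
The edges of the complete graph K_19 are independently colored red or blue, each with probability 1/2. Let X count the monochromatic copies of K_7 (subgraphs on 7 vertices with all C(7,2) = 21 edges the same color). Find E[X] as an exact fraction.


Let X = Σ_S X_S over the C(19, 7) = 50388 subsets S of size 7, where X_S = 1 if the K_7 on S is monochromatic.
For a fixed S, the K_7 on S has C(7, 2) = 21 edges. P[all 21 edges red] = (1/2)^21, and likewise for blue, so P[monochromatic] = 2·(1/2)^21 = 2^{1 − 21} = 1/1048576.
Summing: E[X] = C(19, 7) · 2^{1 − 21} = 50388 · 1/1048576 = 12597/262144.
Numerically: E[X] ≈ 0.04805.

E[X] = C(19,7)·2^(1−C(7,2)) = 12597/262144 ≈ 0.04805.


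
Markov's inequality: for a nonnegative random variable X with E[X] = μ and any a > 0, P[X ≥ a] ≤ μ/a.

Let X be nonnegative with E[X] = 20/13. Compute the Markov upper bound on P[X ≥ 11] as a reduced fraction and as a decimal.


μ = E[X] = 20/13, a = 11.
Markov: P[X ≥ 11] ≤ μ/a = (20/13)/11 = 20/143.
Numerically: ≈ 0.139860.
(Since a = 11 > μ = 1.538462, the bound 20/143 is < 1 and informative.)

P[X ≥ 11] ≤ 20/143 ≈ 0.139860.


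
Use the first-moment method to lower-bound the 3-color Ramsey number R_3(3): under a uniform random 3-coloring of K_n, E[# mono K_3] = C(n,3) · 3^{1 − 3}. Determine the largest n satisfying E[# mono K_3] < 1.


We need C(n, 3) · 3^{1 − 3} < 1, i.e. C(n, 3) < 3^{3 − 1} = 9.
Check values of n near the boundary:
  n = 3: C(3, 3) = 1; 1 < 9? YES
  n = 4: C(4, 3) = 4; 4 < 9? YES
  n = 5: C(5, 3) = 10; 10 < 9? NO
  n = 6: C(6, 3) = 20; 20 < 9? NO
  n = 7: C(7, 3) = 35; 35 < 9? NO
The largest n with C(n, 3) < 9 is n = 4 (where E[X] = 4/9 ≈ 0.44444). Hence R_3(3) > 4, i.e. R_3(3) ≥ 5.

Largest n = 4; hence R_3(3) > 4.


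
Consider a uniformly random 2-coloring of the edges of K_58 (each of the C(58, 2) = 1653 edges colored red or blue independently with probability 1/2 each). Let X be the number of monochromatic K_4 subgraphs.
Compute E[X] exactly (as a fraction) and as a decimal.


Let X = Σ_S X_S over the C(58, 4) = 424270 subsets S of size 4, where X_S = 1 if the K_4 on S is monochromatic.
For a fixed S, the K_4 on S has C(4, 2) = 6 edges. P[all 6 edges red] = (1/2)^6, and likewise for blue, so P[monochromatic] = 2·(1/2)^6 = 2^{1 − 6} = 1/32.
By linearity of expectation: E[X] = C(58, 4) · 2^{1 − 6} = 424270 · 1/32 = 212135/16.
Numerically: E[X] ≈ 13258.438.

E[X] = C(58,4)·2^(1−C(4,2)) = 212135/16 ≈ 13258.438.


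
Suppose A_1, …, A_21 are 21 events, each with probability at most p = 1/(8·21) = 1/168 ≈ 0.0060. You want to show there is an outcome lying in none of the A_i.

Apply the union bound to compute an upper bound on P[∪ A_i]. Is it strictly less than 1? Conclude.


Union bound: P[∪_{i=1}^{21} A_i] ≤ Σ_i P[A_i] ≤ 21·p = 21·(1/168) = 1/8.
Numerically: 1/8 ≈ 0.1250.
Is 1/8 < 1? YES.
Since P[∪ A_i] ≤ 1/8 < 1, the complement has P[∩ A_i^c] ≥ 1 − 1/8 = 7/8 > 0, so some outcome avoids every A_i.

21·p = 1/8 ≈ 0.1250; existence CERTIFIED by the union bound.


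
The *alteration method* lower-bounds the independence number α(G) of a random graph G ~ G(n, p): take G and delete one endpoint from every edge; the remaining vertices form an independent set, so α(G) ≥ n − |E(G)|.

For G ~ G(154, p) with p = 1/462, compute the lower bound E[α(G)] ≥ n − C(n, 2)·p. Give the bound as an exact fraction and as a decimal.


E[|E(G)|] = C(154, 2)·p = 11781 · (1/462) = 51/2.
E[α(G)] ≥ n − E[|E(G)|] = 154 − 51/2 = 257/2.
Numerically: ≈ 128.500.
(This is only a lower bound; the true E[α(G)] may be larger.)

E[α(G)] ≥ 257/2 ≈ 128.500.


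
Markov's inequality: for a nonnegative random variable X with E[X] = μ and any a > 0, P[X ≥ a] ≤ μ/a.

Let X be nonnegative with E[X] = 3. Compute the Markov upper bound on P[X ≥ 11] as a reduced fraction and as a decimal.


μ = E[X] = 3, a = 11.
Markov: P[X ≥ 11] ≤ μ/a = (3)/11 = 3/11.
Numerically: ≈ 0.27273.
(Since a = 11 > μ = 3.00000, the bound 3/11 is < 1 and informative.)

P[X ≥ 11] ≤ 3/11 ≈ 0.27273.


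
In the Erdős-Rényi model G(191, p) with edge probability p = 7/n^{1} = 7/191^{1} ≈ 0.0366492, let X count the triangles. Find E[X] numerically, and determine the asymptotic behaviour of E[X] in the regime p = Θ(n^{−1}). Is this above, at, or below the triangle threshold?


Number of potential triangles: C(191, 3) = 1143135.
Each occurs with probability p³ ≈ (0.0366492)³ ≈ 4.92259400e-05.
By linearity: E[X] = C(191, 3)·p³ ≈ 1143135 · 4.92259400e-05 ≈ 56.271895.
Here α = 1, so p = 7/n is exactly at the triangle threshold p ~ 1/n. Asymptotically E[X] → c³/6 = 7³/6 = 343/6 ≈ 57.166667, a bounded constant. In this regime the triangle count is asymptotically Poisson(c³/6).

E[X] ≈ 56.271895; in regime p = Θ(1/n^{1}) E[X] stays bounded (at the triangle threshold p ~ 1/n).


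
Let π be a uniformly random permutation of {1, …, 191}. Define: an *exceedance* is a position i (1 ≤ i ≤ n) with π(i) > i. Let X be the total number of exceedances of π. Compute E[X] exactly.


Write X = Σ_{i=1}^{191} X_i, where X_i = 1_{π(i) > i}.
For each fixed i, π(i) is uniform over {1, …, 191} (marginal of a uniform permutation), so P[π(i) > i] = (n − i)/n. Summing: Σ_{i=1}^{191} (n − i)/n = (0 + 1 + … + 190)/191 = 191(191 − 1)/(2·191) = (191 − 1)/2.
Hence E[X] = Σ_{i=1}^{191} (191 − i)/191 = 95 ≈ 95.00000.

E[X] = 95 = 95.00000.


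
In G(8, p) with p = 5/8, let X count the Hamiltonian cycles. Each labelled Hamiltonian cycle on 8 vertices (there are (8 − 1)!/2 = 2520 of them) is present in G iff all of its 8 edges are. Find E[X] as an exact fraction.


K_8 has (8 − 1)!/2 = 2520 labelled Hamiltonian cycles.
For each such Hamiltonian cycle H, let X_H = 1 if all 8 edges of H are present in G. Then P[X_H = 1] = p^{8} = (5/8)^{8} = 390625/16777216.
Summing the indicators: E[X] = Σ_H E[X_H] = 2520 · p^{8} = 2520 · 390625/16777216 = 123046875/2097152.
Numerically: E[X] ≈ 58.67.

E[X] = 2520 · (5/8)^{8} = 123046875/2097152 ≈ 58.67.


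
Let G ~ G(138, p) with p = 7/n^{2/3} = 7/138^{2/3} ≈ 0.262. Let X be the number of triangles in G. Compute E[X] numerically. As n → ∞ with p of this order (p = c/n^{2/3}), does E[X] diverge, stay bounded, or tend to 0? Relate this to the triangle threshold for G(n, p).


Number of potential triangles: C(138, 3) = 428536.
Each occurs with probability p³ ≈ (0.262)³ ≈ 1.80109e-02.
By linearity: E[X] = C(138, 3)·p³ ≈ 428536 · 1.80109e-02 ≈ 7718.329.
Since α = 2/3 < 1, p = c/n^{2/3} ≫ 1/n is above the triangle threshold p ~ 1/n. Asymptotically E[X] ~ (c³/6)·n^{3(1−α)} = (7³/6)·n^{1} → ∞; triangles are abundant w.h.p.

E[X] ≈ 7718.329; in regime p = Θ(1/n^{2/3}) E[X] diverges (above the triangle threshold p ~ 1/n).


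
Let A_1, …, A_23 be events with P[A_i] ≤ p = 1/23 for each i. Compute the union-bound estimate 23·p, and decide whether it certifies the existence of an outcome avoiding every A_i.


Union bound: P[∪_{i=1}^{23} A_i] ≤ Σ_i P[A_i] ≤ 23·p = 23·(1/23) = 1.
Numerically: 1 ≈ 1.0000000.
Is 1 < 1? NO.
Since the bound 1 is ≥ 1, the union bound is uninformative here; it does NOT by itself certify existence.

23·p = 1 ≈ 1.0000000; existence NOT certified by the union bound.


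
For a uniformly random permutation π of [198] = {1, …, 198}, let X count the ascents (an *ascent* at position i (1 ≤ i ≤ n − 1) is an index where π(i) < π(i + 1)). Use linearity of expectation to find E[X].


Write X = Σ X_I over i = 1, …, 197, with X_I the indicator of one ascent.
There are 197 indicators.
For each fixed i, the pair (π(i), π(i+1)) is a uniformly random ordered pair of distinct values from {1, …, 198}; by symmetry P[π(i) < π(i+1)] = 1/2.
By linearity: E[X] = 197 · (1/2) = (198 − 1) · (1/2) = 197/2 ≈ 98.50000.

E[X] = 197/2 = 98.50000.


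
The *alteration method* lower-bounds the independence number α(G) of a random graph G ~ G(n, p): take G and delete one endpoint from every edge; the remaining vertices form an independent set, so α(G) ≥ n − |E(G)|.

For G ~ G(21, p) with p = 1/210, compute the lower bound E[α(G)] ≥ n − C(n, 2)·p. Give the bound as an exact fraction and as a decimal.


E[|E(G)|] = C(21, 2)·p = 210 · (1/210) = 1.
E[α(G)] ≥ n − E[|E(G)|] = 21 − 1 = 20.
Numerically: ≈ 20.000.
(This is only a lower bound; the true E[α(G)] may be larger.)

E[α(G)] ≥ 20 ≈ 20.000.


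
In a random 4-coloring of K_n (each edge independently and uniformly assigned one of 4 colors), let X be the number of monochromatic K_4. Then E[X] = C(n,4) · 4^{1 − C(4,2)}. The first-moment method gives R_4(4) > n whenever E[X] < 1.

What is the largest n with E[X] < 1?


We need C(n, 4) · 4^{1 − 6} < 1, i.e. C(n, 4) < 4^{6 − 1} = 1024.
Check values of n near the boundary:
  n = 11: C(11, 4) = 330; 330 < 1024? YES
  n = 12: C(12, 4) = 495; 495 < 1024? YES
  n = 13: C(13, 4) = 715; 715 < 1024? YES
  n = 14: C(14, 4) = 1001; 1001 < 1024? YES
  n = 15: C(15, 4) = 1365; 1365 < 1024? NO
The largest n with C(n, 4) < 1024 is n = 14 (where E[X] = 1001/1024 ≈ 0.9775). Hence R_4(4) > 14, i.e. R_4(4) ≥ 15.

Largest n = 14; hence R_4(4) > 14.


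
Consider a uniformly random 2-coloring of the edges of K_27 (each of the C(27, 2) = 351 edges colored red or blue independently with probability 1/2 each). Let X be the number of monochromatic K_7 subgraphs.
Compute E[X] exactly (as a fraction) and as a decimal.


Let X = Σ_S X_S over the C(27, 7) = 888030 subsets S of size 7, where X_S = 1 if the K_7 on S is monochromatic.
For a fixed S, the K_7 on S has C(7, 2) = 21 edges. P[all 21 edges red] = (1/2)^21, and likewise for blue, so P[monochromatic] = 2·(1/2)^21 = 2^{1 − 21} = 1/1048576.
By linearity of expectation: E[X] = C(27, 7) · 2^{1 − 21} = 888030 · 1/1048576 = 444015/524288.
Numerically: E[X] ≈ 0.847.

E[X] = C(27,7)·2^(1−C(7,2)) = 444015/524288 ≈ 0.847.


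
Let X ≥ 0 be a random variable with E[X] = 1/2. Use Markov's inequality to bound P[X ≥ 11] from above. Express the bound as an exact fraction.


μ = E[X] = 1/2, a = 11.
Markov: P[X ≥ 11] ≤ μ/a = (1/2)/11 = 1/22.
Numerically: ≈ 0.04545.
(Since a = 11 > μ = 0.50000, the bound 1/22 is < 1 and informative.)

P[X ≥ 11] ≤ 1/22 ≈ 0.04545.


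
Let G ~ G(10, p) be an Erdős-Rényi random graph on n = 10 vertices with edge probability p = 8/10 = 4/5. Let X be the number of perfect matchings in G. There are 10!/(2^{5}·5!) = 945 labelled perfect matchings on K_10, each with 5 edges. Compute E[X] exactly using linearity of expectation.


K_10 has 10!/(2^{5}·5!) = 945 labelled perfect matchings.
For each such perfect matching H, let X_H = 1 if all 5 edges of H are present in G. Then P[X_H = 1] = p^{5} = (4/5)^{5} = 1024/3125.
Summing the indicators: E[X] = Σ_H E[X_H] = 945 · p^{5} = 945 · 1024/3125 = 193536/625.
Numerically: E[X] ≈ 310.

E[X] = 945 · (4/5)^{5} = 193536/625 ≈ 310.


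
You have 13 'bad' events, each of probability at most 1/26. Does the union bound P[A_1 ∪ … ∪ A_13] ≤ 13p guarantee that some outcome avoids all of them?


Union bound: P[∪_{i=1}^{13} A_i] ≤ Σ_i P[A_i] ≤ 13·p = 13·(1/26) = 1/2.
Numerically: 1/2 ≈ 0.5000.
Is 1/2 < 1? YES.
Since P[∪ A_i] ≤ 1/2 < 1, the complement has P[∩ A_i^c] ≥ 1 − 1/2 = 1/2 > 0, so some outcome avoids every A_i.

13·p = 1/2 ≈ 0.5000; existence CERTIFIED by the union bound.


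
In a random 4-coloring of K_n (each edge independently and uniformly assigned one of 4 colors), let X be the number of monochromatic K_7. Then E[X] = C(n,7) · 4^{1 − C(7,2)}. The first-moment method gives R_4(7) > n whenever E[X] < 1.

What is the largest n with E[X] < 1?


We need C(n, 7) · 4^{1 − 21} < 1, i.e. C(n, 7) < 4^{21 − 1} = 1099511627776.
Check values of n near the boundary:
  n = 177: C(177, 7) = 957664425960; 957664425960 < 1099511627776? YES
  n = 178: C(178, 7) = 996867063280; 996867063280 < 1099511627776? YES
  n = 179: C(179, 7) = 1037437234460; 1037437234460 < 1099511627776? YES
  n = 180: C(180, 7) = 1079414463600; 1079414463600 < 1099511627776? YES
  n = 181: C(181, 7) = 1122839183400; 1122839183400 < 1099511627776? NO
The largest n with C(n, 7) < 1099511627776 is n = 180 (where E[X] = 67463403975/68719476736 ≈ 0.9817217). Hence R_4(7) > 180, i.e. R_4(7) ≥ 181.

Largest n = 180; hence R_4(7) > 180.


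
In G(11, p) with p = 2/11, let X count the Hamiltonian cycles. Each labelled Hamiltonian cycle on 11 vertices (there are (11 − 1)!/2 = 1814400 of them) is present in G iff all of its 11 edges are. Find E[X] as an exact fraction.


K_11 has (11 − 1)!/2 = 1814400 labelled Hamiltonian cycles.
For each such Hamiltonian cycle H, let X_H = 1 if all 11 edges of H are present in G. Then P[X_H = 1] = p^{11} = (2/11)^{11} = 2048/285311670611.
Summing the indicators: E[X] = Σ_H E[X_H] = 1814400 · p^{11} = 1814400 · 2048/285311670611 = 3715891200/285311670611.
Numerically: E[X] ≈ 0.013.

E[X] = 1814400 · (2/11)^{11} = 3715891200/285311670611 ≈ 0.013.


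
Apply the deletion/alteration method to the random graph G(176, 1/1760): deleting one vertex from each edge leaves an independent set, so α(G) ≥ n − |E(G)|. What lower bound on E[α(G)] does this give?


E[|E(G)|] = C(176, 2)·p = 15400 · (1/1760) = 35/4.
E[α(G)] ≥ n − E[|E(G)|] = 176 − 35/4 = 669/4.
Numerically: ≈ 167.2500.
(This is only a lower bound; the true E[α(G)] may be larger.)

E[α(G)] ≥ 669/4 ≈ 167.2500.


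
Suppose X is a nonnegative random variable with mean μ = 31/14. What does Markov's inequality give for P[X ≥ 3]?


μ = E[X] = 31/14, a = 3.
Markov: P[X ≥ 3] ≤ μ/a = (31/14)/3 = 31/42.
Numerically: ≈ 0.738095.
(Since a = 3 > μ = 2.214286, the bound 31/42 is < 1 and informative.)

P[X ≥ 3] ≤ 31/42 ≈ 0.738095.


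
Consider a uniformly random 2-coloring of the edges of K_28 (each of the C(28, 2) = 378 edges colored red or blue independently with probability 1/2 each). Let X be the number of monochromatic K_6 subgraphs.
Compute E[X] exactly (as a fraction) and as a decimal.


Let X = Σ_S X_S over the C(28, 6) = 376740 subsets S of size 6, where X_S = 1 if the K_6 on S is monochromatic.
For a fixed S, the K_6 on S has C(6, 2) = 15 edges. P[all 15 edges red] = (1/2)^15, and likewise for blue, so P[monochromatic] = 2·(1/2)^15 = 2^{1 − 15} = 1/16384.
By linearity of expectation: E[X] = C(28, 6) · 2^{1 − 15} = 376740 · 1/16384 = 94185/4096.
Numerically: E[X] ≈ 22.994385.

E[X] = C(28,6)·2^(1−C(6,2)) = 94185/4096 ≈ 22.994385.


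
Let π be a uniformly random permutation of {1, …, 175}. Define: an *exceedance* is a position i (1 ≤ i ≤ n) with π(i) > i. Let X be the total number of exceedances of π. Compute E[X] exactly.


Write X = Σ_{i=1}^{175} X_i, where X_i = 1_{π(i) > i}.
For each fixed i, π(i) is uniform over {1, …, 175} (marginal of a uniform permutation), so P[π(i) > i] = (n − i)/n. Summing: Σ_{i=1}^{175} (n − i)/n = (0 + 1 + … + 174)/175 = 175(175 − 1)/(2·175) = (175 − 1)/2.
Hence E[X] = Σ_{i=1}^{175} (175 − i)/175 = 87 ≈ 87.00000.

E[X] = 87 = 87.00000.


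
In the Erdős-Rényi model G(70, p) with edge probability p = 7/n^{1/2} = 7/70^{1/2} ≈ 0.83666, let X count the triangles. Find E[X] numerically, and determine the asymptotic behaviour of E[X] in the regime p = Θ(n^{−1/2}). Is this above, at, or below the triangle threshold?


Number of potential triangles: C(70, 3) = 54740.
Each occurs with probability p³ ≈ (0.83666)³ ≈ 5.85662019e-01.
By linearity: E[X] = C(70, 3)·p³ ≈ 54740 · 5.85662019e-01 ≈ 32059.138897.
Since α = 1/2 < 1, p = c/n^{1/2} ≫ 1/n is above the triangle threshold p ~ 1/n. Asymptotically E[X] ~ (c³/6)·n^{3(1−α)} = (7³/6)·n^{1.5} → ∞; triangles are abundant w.h.p.

E[X] ≈ 32059.138897; in regime p = Θ(1/n^{1/2}) E[X] diverges (above the triangle threshold p ~ 1/n).


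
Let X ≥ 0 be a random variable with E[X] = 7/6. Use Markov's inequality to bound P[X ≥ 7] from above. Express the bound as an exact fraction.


μ = E[X] = 7/6, a = 7.
Markov: P[X ≥ 7] ≤ μ/a = (7/6)/7 = 1/6.
Numerically: ≈ 0.16667.
(Since a = 7 > μ = 1.16667, the bound 1/6 is < 1 and informative.)

P[X ≥ 7] ≤ 1/6 ≈ 0.16667.


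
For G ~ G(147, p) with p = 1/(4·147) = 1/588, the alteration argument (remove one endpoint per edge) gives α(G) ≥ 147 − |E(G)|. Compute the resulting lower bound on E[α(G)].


E[|E(G)|] = C(147, 2)·p = 10731 · (1/588) = 73/4.
E[α(G)] ≥ n − E[|E(G)|] = 147 − 73/4 = 515/4.
Numerically: ≈ 128.7500.
(This is only a lower bound; the true E[α(G)] may be larger.)

E[α(G)] ≥ 515/4 ≈ 128.7500.


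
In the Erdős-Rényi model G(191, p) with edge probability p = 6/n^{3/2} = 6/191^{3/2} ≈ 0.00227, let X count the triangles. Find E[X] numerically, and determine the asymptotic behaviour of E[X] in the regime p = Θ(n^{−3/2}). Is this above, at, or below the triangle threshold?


Number of potential triangles: C(191, 3) = 1143135.
Each occurs with probability p³ ≈ (0.00227)³ ≈ 1.17437e-08.
By linearity: E[X] = C(191, 3)·p³ ≈ 1143135 · 1.17437e-08 ≈ 0.013.
Since α = 3/2 > 1, p = c/n^{3/2} = o(1/n) is below the triangle threshold p ~ 1/n. Asymptotically E[X] ~ (c³/6)·n^{3(1−α)} = (6³/6)·n^{-1.5} → 0, so by Markov's inequality G has no triangles w.h.p.

E[X] ≈ 0.013; in regime p = Θ(1/n^{3/2}) E[X] tends to 0 (below the triangle threshold p ~ 1/n).


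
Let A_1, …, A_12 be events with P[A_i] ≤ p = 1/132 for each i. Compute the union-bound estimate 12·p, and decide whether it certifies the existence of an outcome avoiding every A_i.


Union bound: P[∪_{i=1}^{12} A_i] ≤ Σ_i P[A_i] ≤ 12·p = 12·(1/132) = 1/11.
Numerically: 1/11 ≈ 0.09091.
Is 1/11 < 1? YES.
Since P[∪ A_i] ≤ 1/11 < 1, the complement has P[∩ A_i^c] ≥ 1 − 1/11 = 10/11 > 0, so some outcome avoids every A_i.

12·p = 1/11 ≈ 0.09091; existence CERTIFIED by the union bound.


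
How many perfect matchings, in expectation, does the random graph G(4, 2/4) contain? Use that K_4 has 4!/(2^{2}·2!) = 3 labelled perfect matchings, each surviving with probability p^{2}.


K_4 has 4!/(2^{2}·2!) = 3 labelled perfect matchings.
For each such perfect matching H, let X_H = 1 if all 2 edges of H are present in G. Then P[X_H = 1] = p^{2} = (1/2)^{2} = 1/4.
By linearity: E[X] = Σ_H E[X_H] = 3 · p^{2} = 3 · 1/4 = 3/4.
Numerically: E[X] ≈ 0.75.

E[X] = 3 · (1/2)^{2} = 3/4 ≈ 0.75.


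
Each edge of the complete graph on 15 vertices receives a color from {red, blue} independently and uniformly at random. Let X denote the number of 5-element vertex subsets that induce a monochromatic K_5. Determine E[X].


Let X = Σ_S X_S over the C(15, 5) = 3003 subsets S of size 5, where X_S = 1 if the K_5 on S is monochromatic.
For a fixed S, the K_5 on S has C(5, 2) = 10 edges. P[all 10 edges red] = (1/2)^10, and likewise for blue, so P[monochromatic] = 2·(1/2)^10 = 2^{1 − 10} = 1/512.
By linearity of expectation: E[X] = C(15, 5) · 2^{1 − 10} = 3003 · 1/512 = 3003/512.
Numerically: E[X] ≈ 5.86523.

E[X] = C(15,5)·2^(1−C(5,2)) = 3003/512 ≈ 5.86523.


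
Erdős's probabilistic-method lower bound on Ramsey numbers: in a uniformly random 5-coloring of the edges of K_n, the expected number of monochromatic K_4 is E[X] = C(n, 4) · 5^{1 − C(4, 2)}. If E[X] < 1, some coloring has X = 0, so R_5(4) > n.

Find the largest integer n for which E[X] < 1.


We need C(n, 4) · 5^{1 − 6} < 1, i.e. C(n, 4) < 5^{6 − 1} = 3125.
Check values of n near the boundary:
  n = 13: C(13, 4) = 715; 715 < 3125? YES
  n = 14: C(14, 4) = 1001; 1001 < 3125? YES
  n = 15: C(15, 4) = 1365; 1365 < 3125? YES
  n = 16: C(16, 4) = 1820; 1820 < 3125? YES
  n = 17: C(17, 4) = 2380; 2380 < 3125? YES
  n = 18: C(18, 4) = 3060; 3060 < 3125? YES
  n = 19: C(19, 4) = 3876; 3876 < 3125? NO
The largest n with C(n, 4) < 3125 is n = 18 (where E[X] = 612/625 ≈ 0.9792). Hence R_5(4) > 18, i.e. R_5(4) ≥ 19.

Largest n = 18; hence R_5(4) > 18.


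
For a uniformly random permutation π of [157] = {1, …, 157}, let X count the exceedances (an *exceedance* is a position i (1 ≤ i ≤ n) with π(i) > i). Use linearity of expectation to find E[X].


Write X = Σ_{i=1}^{157} X_i, where X_i = 1_{π(i) > i}.
For each fixed i, π(i) is uniform over {1, …, 157} (marginal of a uniform permutation), so P[π(i) > i] = (n − i)/n. Summing: Σ_{i=1}^{157} (n − i)/n = (0 + 1 + … + 156)/157 = 157(157 − 1)/(2·157) = (157 − 1)/2.
Hence E[X] = Σ_{i=1}^{157} (157 − i)/157 = 78 ≈ 78.000000.

E[X] = 78 = 78.000000.


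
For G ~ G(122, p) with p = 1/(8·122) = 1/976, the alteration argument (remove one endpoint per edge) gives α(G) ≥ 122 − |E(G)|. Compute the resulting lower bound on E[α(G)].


E[|E(G)|] = C(122, 2)·p = 7381 · (1/976) = 121/16.
E[α(G)] ≥ n − E[|E(G)|] = 122 − 121/16 = 1831/16.
Numerically: ≈ 114.437500.
(This is only a lower bound; the true E[α(G)] may be larger.)

E[α(G)] ≥ 1831/16 ≈ 114.437500.


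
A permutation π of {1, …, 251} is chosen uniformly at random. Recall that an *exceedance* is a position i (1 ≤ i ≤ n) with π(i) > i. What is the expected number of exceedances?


Write X = Σ_{i=1}^{251} X_i, where X_i = 1_{π(i) > i}.
For each fixed i, π(i) is uniform over {1, …, 251} (marginal of a uniform permutation), so P[π(i) > i] = (n − i)/n. Summing: Σ_{i=1}^{251} (n − i)/n = (0 + 1 + … + 250)/251 = 251(251 − 1)/(2·251) = (251 − 1)/2.
Hence E[X] = Σ_{i=1}^{251} (251 − i)/251 = 125 ≈ 125.000.

E[X] = 125 = 125.000.


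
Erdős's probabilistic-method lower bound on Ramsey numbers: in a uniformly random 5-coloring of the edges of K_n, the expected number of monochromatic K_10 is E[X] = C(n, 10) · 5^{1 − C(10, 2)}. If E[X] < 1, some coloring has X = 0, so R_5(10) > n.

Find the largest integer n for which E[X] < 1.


We need C(n, 10) · 5^{1 − 45} < 1, i.e. C(n, 10) < 5^{45 − 1} = 5684341886080801486968994140625.
Check values of n near the boundary:
  n = 5389: C(5389, 10) = 5645340767466558997768874792926; 5645340767466558997768874792926 < 5684341886080801486968994140625? YES
  n = 5390: C(5390, 10) = 5655833965919099070255434039753; 5655833965919099070255434039753 < 5684341886080801486968994140625? YES
  n = 5391: C(5391, 10) = 5666344714787188828795213697883; 5666344714787188828795213697883 < 5684341886080801486968994140625? YES
  n = 5392: C(5392, 10) = 5676873040158402483252283957448; 5676873040158402483252283957448 < 5684341886080801486968994140625? YES
  n = 5393: C(5393, 10) = 5687418968154238267170642278008; 5687418968154238267170642278008 < 5684341886080801486968994140625? NO
  n = 5394: C(5394, 10) = 5697982524930156243149785372878; 5697982524930156243149785372878 < 5684341886080801486968994140625? NO
  n = 5395: C(5395, 10) = 5708563736675616143322765475706; 5708563736675616143322765475706 < 5684341886080801486968994140625? NO
The largest n with C(n, 10) < 5684341886080801486968994140625 is n = 5392 (where E[X] = 5676873040158402483252283957448/5684341886080801486968994140625 ≈ 0.998686). Hence R_5(10) > 5392, i.e. R_5(10) ≥ 5393.

Largest n = 5392; hence R_5(10) > 5392.


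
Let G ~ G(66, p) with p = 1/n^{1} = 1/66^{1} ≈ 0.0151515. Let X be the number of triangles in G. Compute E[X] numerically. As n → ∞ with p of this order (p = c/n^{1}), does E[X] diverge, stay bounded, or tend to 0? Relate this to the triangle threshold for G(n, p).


Number of potential triangles: C(66, 3) = 45760.
Each occurs with probability p³ ≈ (0.0151515)³ ≈ 3.47830926e-06.
By linearity: E[X] = C(66, 3)·p³ ≈ 45760 · 3.47830926e-06 ≈ 0.159167.
Here α = 1, so p = 1/n is exactly at the triangle threshold p ~ 1/n. Asymptotically E[X] → c³/6 = 1³/6 = 1/6 ≈ 0.166667, a bounded constant. In this regime the triangle count is asymptotically Poisson(c³/6).

E[X] ≈ 0.159167; in regime p = Θ(1/n^{1}) E[X] stays bounded (at the triangle threshold p ~ 1/n).


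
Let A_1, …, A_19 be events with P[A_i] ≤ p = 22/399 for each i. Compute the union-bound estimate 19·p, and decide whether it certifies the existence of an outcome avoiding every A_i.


Union bound: P[∪_{i=1}^{19} A_i] ≤ Σ_i P[A_i] ≤ 19·p = 19·(22/399) = 22/21.
Numerically: 22/21 ≈ 1.0476.
Is 22/21 < 1? NO.
Since the bound 22/21 is ≥ 1, the union bound is uninformative here; it does NOT by itself certify existence.

19·p = 22/21 ≈ 1.0476; existence NOT certified by the union bound.


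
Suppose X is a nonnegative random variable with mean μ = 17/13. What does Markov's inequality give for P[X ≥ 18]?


μ = E[X] = 17/13, a = 18.
Markov: P[X ≥ 18] ≤ μ/a = (17/13)/18 = 17/234.
Numerically: ≈ 0.0726.
(Since a = 18 > μ = 1.3077, the bound 17/234 is < 1 and informative.)

P[X ≥ 18] ≤ 17/234 ≈ 0.0726.


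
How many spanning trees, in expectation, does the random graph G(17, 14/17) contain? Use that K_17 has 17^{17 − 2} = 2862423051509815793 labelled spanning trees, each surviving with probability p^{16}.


K_17 has 17^{17 − 2} = 2862423051509815793 labelled spanning trees.
For each such spanning tree H, let X_H = 1 if all 16 edges of H are present in G. Then P[X_H = 1] = p^{16} = (14/17)^{16} = 2177953337809371136/48661191875666868481.
Summing the indicators: E[X] = Σ_H E[X_H] = 2862423051509815793 · p^{16} = 2862423051509815793 · 2177953337809371136/48661191875666868481 = 2177953337809371136/17.
Numerically: E[X] ≈ 1.28e+17.

E[X] = 2862423051509815793 · (14/17)^{16} = 2177953337809371136/17 ≈ 1.28e+17.


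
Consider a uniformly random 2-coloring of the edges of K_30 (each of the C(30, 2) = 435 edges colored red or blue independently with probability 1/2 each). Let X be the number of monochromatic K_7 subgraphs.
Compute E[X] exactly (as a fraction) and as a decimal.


Let X = Σ_S X_S over the C(30, 7) = 2035800 subsets S of size 7, where X_S = 1 if the K_7 on S is monochromatic.
For a fixed S, the K_7 on S has C(7, 2) = 21 edges. P[all 21 edges red] = (1/2)^21, and likewise for blue, so P[monochromatic] = 2·(1/2)^21 = 2^{1 − 21} = 1/1048576.
By linearity of expectation: E[X] = C(30, 7) · 2^{1 − 21} = 2035800 · 1/1048576 = 254475/131072.
Numerically: E[X] ≈ 1.9415.

E[X] = C(30,7)·2^(1−C(7,2)) = 254475/131072 ≈ 1.9415.


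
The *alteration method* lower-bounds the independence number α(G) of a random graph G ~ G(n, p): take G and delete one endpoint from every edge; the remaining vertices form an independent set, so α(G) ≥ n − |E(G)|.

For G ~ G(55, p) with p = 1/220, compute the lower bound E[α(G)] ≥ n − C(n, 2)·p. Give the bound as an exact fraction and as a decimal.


E[|E(G)|] = C(55, 2)·p = 1485 · (1/220) = 27/4.
E[α(G)] ≥ n − E[|E(G)|] = 55 − 27/4 = 193/4.
Numerically: ≈ 48.250000.
(This is only a lower bound; the true E[α(G)] may be larger.)

E[α(G)] ≥ 193/4 ≈ 48.250000.


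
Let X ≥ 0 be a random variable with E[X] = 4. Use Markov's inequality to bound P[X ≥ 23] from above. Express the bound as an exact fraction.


μ = E[X] = 4, a = 23.
Markov: P[X ≥ 23] ≤ μ/a = (4)/23 = 4/23.
Numerically: ≈ 0.17391.
(Since a = 23 > μ = 4.00000, the bound 4/23 is < 1 and informative.)

P[X ≥ 23] ≤ 4/23 ≈ 0.17391.


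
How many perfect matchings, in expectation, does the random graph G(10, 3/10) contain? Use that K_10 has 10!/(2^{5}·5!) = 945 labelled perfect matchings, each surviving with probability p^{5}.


K_10 has 10!/(2^{5}·5!) = 945 labelled perfect matchings.
For each such perfect matching H, let X_H = 1 if all 5 edges of H are present in G. Then P[X_H = 1] = p^{5} = (3/10)^{5} = 243/100000.
By linearity: E[X] = Σ_H E[X_H] = 945 · p^{5} = 945 · 243/100000 = 45927/20000.
Numerically: E[X] ≈ 2.3.

E[X] = 945 · (3/10)^{5} = 45927/20000 ≈ 2.3.


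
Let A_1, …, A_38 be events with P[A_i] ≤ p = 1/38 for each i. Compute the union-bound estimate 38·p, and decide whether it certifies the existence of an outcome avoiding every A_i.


Union bound: P[∪_{i=1}^{38} A_i] ≤ Σ_i P[A_i] ≤ 38·p = 38·(1/38) = 1.
Numerically: 1 ≈ 1.000.
Is 1 < 1? NO.
Since the bound 1 is ≥ 1, the union bound is uninformative here; it does NOT by itself certify existence.

38·p = 1 ≈ 1.000; existence NOT certified by the union bound.


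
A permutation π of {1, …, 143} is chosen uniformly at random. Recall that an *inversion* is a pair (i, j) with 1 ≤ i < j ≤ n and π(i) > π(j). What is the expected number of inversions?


Write X = Σ X_I over the C(143, 2) = 10153 pairs i < j, with X_I the indicator of one inversion.
There are 10153 indicators.
For each fixed pair i < j, the values π(i) and π(j) are two distinct elements of {1, …, 143} in uniformly random order; by symmetry P[π(i) > π(j)] = 1/2.
By linearity: E[X] = 10153 · (1/2) = C(143, 2) · (1/2) = 10153/2 = 10153/2 ≈ 5076.500.

E[X] = 10153/2 = 5076.500.


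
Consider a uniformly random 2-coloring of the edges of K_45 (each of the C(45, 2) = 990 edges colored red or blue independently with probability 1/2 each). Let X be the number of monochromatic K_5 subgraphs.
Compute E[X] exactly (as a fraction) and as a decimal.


Let X = Σ_S X_S over the C(45, 5) = 1221759 subsets S of size 5, where X_S = 1 if the K_5 on S is monochromatic.
For a fixed S, the K_5 on S has C(5, 2) = 10 edges. P[all 10 edges red] = (1/2)^10, and likewise for blue, so P[monochromatic] = 2·(1/2)^10 = 2^{1 − 10} = 1/512.
By linearity of expectation: E[X] = C(45, 5) · 2^{1 − 10} = 1221759 · 1/512 = 1221759/512.
Numerically: E[X] ≈ 2386.248.

E[X] = C(45,5)·2^(1−C(5,2)) = 1221759/512 ≈ 2386.248.


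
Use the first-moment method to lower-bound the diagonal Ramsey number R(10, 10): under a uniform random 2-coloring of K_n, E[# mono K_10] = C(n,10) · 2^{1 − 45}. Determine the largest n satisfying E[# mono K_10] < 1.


We need C(n, 10) · 2^{1 − 45} < 1, i.e. C(n, 10) < 2^{45 − 1} = 17592186044416.
Check values of n near the boundary:
  n = 94: C(94, 10) = 9041256841903; 9041256841903 < 17592186044416? YES
  n = 95: C(95, 10) = 10104934117421; 10104934117421 < 17592186044416? YES
  n = 96: C(96, 10) = 11279926456656; 11279926456656 < 17592186044416? YES
  n = 97: C(97, 10) = 12576469727536; 12576469727536 < 17592186044416? YES
  n = 98: C(98, 10) = 14005614014756; 14005614014756 < 17592186044416? YES
  n = 99: C(99, 10) = 15579278510796; 15579278510796 < 17592186044416? YES
  n = 100: C(100, 10) = 17310309456440; 17310309456440 < 17592186044416? YES
  n = 101: C(101, 10) = 19212541264840; 19212541264840 < 17592186044416? NO
  n = 102: C(102, 10) = 21300860967540; 21300860967540 < 17592186044416? NO
The largest n with C(n, 10) < 17592186044416 is n = 100 (where E[X] = 2163788682055/2199023255552 ≈ 0.9840). Hence R(10, 10) > 100, i.e. R(10, 10) ≥ 101.

Largest n = 100; hence R(10, 10) > 100.


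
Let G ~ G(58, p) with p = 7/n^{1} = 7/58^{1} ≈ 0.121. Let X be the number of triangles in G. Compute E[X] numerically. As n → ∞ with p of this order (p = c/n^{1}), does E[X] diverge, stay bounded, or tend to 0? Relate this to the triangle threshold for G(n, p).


Number of potential triangles: C(58, 3) = 30856.
Each occurs with probability p³ ≈ (0.121)³ ≈ 1.75796e-03.
By linearity: E[X] = C(58, 3)·p³ ≈ 30856 · 1.75796e-03 ≈ 54.244.
Here α = 1, so p = 7/n is exactly at the triangle threshold p ~ 1/n. Asymptotically E[X] → c³/6 = 7³/6 = 343/6 ≈ 57.167, a bounded constant. In this regime the triangle count is asymptotically Poisson(c³/6).

E[X] ≈ 54.244; in regime p = Θ(1/n^{1}) E[X] stays bounded (at the triangle threshold p ~ 1/n).


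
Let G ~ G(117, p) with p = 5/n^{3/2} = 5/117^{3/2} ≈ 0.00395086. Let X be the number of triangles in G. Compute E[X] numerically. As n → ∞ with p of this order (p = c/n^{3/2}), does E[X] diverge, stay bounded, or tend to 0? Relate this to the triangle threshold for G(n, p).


Number of potential triangles: C(117, 3) = 260130.
Each occurs with probability p³ ≈ (0.00395086)³ ≈ 6.16699555e-08.
By linearity: E[X] = C(117, 3)·p³ ≈ 260130 · 6.16699555e-08 ≈ 0.016042.
Since α = 3/2 > 1, p = c/n^{3/2} = o(1/n) is below the triangle threshold p ~ 1/n. Asymptotically E[X] ~ (c³/6)·n^{3(1−α)} = (5³/6)·n^{-1.5} → 0, so by Markov's inequality G has no triangles w.h.p.

E[X] ≈ 0.016042; in regime p = Θ(1/n^{3/2}) E[X] tends to 0 (below the triangle threshold p ~ 1/n).
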